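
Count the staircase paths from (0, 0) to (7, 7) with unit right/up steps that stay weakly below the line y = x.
C_7 = 429

These NE paths below the diagonal are counted by the Catalan number C_n = (1/(n + 1)) · C(2n, n). For n = 7: C_7 = (1/8) · C(14, 7) = 3432/8 = 429.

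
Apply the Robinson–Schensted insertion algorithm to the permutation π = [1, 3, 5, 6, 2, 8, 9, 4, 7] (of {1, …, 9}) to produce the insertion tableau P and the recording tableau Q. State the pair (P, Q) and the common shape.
P = [1, 2, 4, 6, 7, 9] / [3, 5, 8];  Q = [1, 2, 3, 4, 6, 7] / [5, 8, 9];  common shape = (6, 3)

Row-insert the values π_1, π_2, … into P one at a time, bumping the leftmost entry strictly greater than the inserted value down to the next row. The recording tableau Q records, in position (i, j), the step at which that cell was added to P.
  Insert 1 (step 1): P = [1];  Q = [1]
  Insert 3 (step 2): P = [1, 3];  Q = [1, 2]
  Insert 5 (step 3): P = [1, 3, 5];  Q = [1, 2, 3]
  Insert 6 (step 4): P = [1, 3, 5, 6];  Q = [1, 2, 3, 4]
  Insert 2 (step 5): P = [1, 2, 5, 6] / [3];  Q = [1, 2, 3, 4] / [5]
  Insert 8 (step 6): P = [1, 2, 5, 6, 8] / [3];  Q = [1, 2, 3, 4, 6] / [5]
  Insert 9 (step 7): P = [1, 2, 5, 6, 8, 9] / [3];  Q = [1, 2, 3, 4, 6, 7] / [5]
  Insert 4 (step 8): P = [1, 2, 4, 6, 8, 9] / [3, 5];  Q = [1, 2, 3, 4, 6, 7] / [5, 8]
  Insert 7 (step 9): P = [1, 2, 4, 6, 7, 9] / [3, 5, 8];  Q = [1, 2, 3, 4, 6, 7] / [5, 8, 9]
Final shape: (6, 3).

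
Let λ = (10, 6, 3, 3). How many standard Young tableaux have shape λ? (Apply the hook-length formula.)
# SYT of shape (10, 6, 3, 3) = 279798750

Hook-length formula: f^λ = n! / Π hook(c), product over all cells c of the Young diagram. For λ = (10, 6, 3, 3), n = 22 boxes. Hook lengths by row (left-to-right, top-to-bottom): [13, 12, 11, 8, 7, 6, 4, 3, 2, 1]; [8, 7, 6, 3, 2, 1]; [4, 3, 2]; [3, 2, 1]. Product of hooks = 4017175658496. So f^λ = 22! / 4017175658496 = 1124000727777607680000 / 4017175658496 = 279798750.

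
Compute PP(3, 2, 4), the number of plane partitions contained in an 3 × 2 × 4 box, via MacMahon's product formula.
PP(3, 2, 4) = 490

Evaluate the triple product over i = 1..3, j = 1..2, k = 1..4. The factors are (2/1) · (3/2) · (4/3) · (5/4) · (3/2) · (4/3) · (5/4) · (6/5) · … (24 factors total). The numerators and denominators telescope so the product is an integer; carrying out the multiplication exactly gives PP(3, 2, 4) = 490.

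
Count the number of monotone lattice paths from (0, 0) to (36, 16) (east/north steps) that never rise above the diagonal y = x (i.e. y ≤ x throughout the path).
Number of paths = 5881813095795

By the reflection principle (André's argument), the number of monotone paths to (36, 16) with n ≤ m that never go above y = x is C(52, 36) − C(52, 37) = 10363194502115 − 4481381406320 = 5881813095795.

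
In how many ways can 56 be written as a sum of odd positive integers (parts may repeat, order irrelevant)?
p_odd(56) = 7108

Enumerate partitions using only odd parts via the recurrence o(n, m) = o(n, m−2) + o(n−m, m) over odd m, starting from the largest odd part ≤ n. This gives p_odd(56) = 7108. (Euler's theorem: equals the count of distinct-part partitions.)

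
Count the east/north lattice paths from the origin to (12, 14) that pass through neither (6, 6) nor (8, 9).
Number of paths = 4984108

Inclusion–exclusion. Total paths: C(26, 12) = 9657700. Through P₁: C(12, 6)·C(14, 6) = 2774772. Through P₂: C(17, 8)·C(9, 4) = 3063060. Since P₁ is strictly southwest of P₂, a monotone path through both must visit P₁ then P₂; paths through both = C(12, 6)·C(5, 2)·C(9, 4) = 1164240. Avoid both = 9657700 − 2774772 − 3063060 + 1164240 = 4984108.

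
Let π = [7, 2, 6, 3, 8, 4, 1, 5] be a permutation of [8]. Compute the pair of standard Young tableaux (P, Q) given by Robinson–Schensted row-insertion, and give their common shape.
P = [1, 3, 4, 5] / [2, 8] / [6] / [7];  Q = [1, 3, 5, 8] / [2, 6] / [4] / [7];  common shape = (4, 2, 1, 1)

Row-insert the values π_1, π_2, … into P one at a time, bumping the leftmost entry strictly greater than the inserted value down to the next row. The recording tableau Q records, in position (i, j), the step at which that cell was added to P.
  Insert 7 (step 1): P = [7];  Q = [1]
  Insert 2 (step 2): P = [2] / [7];  Q = [1] / [2]
  Insert 6 (step 3): P = [2, 6] / [7];  Q = [1, 3] / [2]
  Insert 3 (step 4): P = [2, 3] / [6] / [7];  Q = [1, 3] / [2] / [4]
  Insert 8 (step 5): P = [2, 3, 8] / [6] / [7];  Q = [1, 3, 5] / [2] / [4]
  Insert 4 (step 6): P = [2, 3, 4] / [6, 8] / [7];  Q = [1, 3, 5] / [2, 6] / [4]
  Insert 1 (step 7): P = [1, 3, 4] / [2, 8] / [6] / [7];  Q = [1, 3, 5] / [2, 6] / [4] / [7]
  Insert 5 (step 8): P = [1, 3, 4, 5] / [2, 8] / [6] / [7];  Q = [1, 3, 5, 8] / [2, 6] / [4] / [7]
Final shape: (4, 2, 1, 1).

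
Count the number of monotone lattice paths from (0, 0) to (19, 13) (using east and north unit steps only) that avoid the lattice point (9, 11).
Number of paths = 336288240

Total paths from (0, 0) to (19, 13): C(32, 19) = 347373600. Paths through (9, 11): (paths (0, 0) → (9, 11)) × (paths (9, 11) → (19, 13)) = C(20, 9) · C(12, 10) = 167960 · 66 = 11085360. Avoidance count = 347373600 − 11085360 = 336288240.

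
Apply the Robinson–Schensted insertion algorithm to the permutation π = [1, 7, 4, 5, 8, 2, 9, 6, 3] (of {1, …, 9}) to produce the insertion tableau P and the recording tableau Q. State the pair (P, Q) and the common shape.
P = [1, 2, 3, 6, 9] / [4, 5] / [7, 8];  Q = [1, 2, 4, 5, 7] / [3, 8] / [6, 9];  common shape = (5, 2, 2)

Row-insert the values π_1, π_2, … into P one at a time, bumping the leftmost entry strictly greater than the inserted value down to the next row. The recording tableau Q records, in position (i, j), the step at which that cell was added to P.
  Insert 1 (step 1): P = [1];  Q = [1]
  Insert 7 (step 2): P = [1, 7];  Q = [1, 2]
  Insert 4 (step 3): P = [1, 4] / [7];  Q = [1, 2] / [3]
  Insert 5 (step 4): P = [1, 4, 5] / [7];  Q = [1, 2, 4] / [3]
  Insert 8 (step 5): P = [1, 4, 5, 8] / [7];  Q = [1, 2, 4, 5] / [3]
  Insert 2 (step 6): P = [1, 2, 5, 8] / [4] / [7];  Q = [1, 2, 4, 5] / [3] / [6]
  Insert 9 (step 7): P = [1, 2, 5, 8, 9] / [4] / [7];  Q = [1, 2, 4, 5, 7] / [3] / [6]
  Insert 6 (step 8): P = [1, 2, 5, 6, 9] / [4, 8] / [7];  Q = [1, 2, 4, 5, 7] / [3, 8] / [6]
  Insert 3 (step 9): P = [1, 2, 3, 6, 9] / [4, 5] / [7, 8];  Q = [1, 2, 4, 5, 7] / [3, 8] / [6, 9]
Final shape: (5, 2, 2).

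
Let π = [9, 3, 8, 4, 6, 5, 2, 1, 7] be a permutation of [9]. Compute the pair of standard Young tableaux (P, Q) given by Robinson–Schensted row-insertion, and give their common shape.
P = [1, 4, 5, 7] / [2] / [3] / [6] / [8] / [9];  Q = [1, 3, 5, 9] / [2] / [4] / [6] / [7] / [8];  common shape = (4, 1, 1, 1, 1, 1)

Row-insert the values π_1, π_2, … into P one at a time, bumping the leftmost entry strictly greater than the inserted value down to the next row. The recording tableau Q records, in position (i, j), the step at which that cell was added to P.
  Insert 9 (step 1): P = [9];  Q = [1]
  Insert 3 (step 2): P = [3] / [9];  Q = [1] / [2]
  Insert 8 (step 3): P = [3, 8] / [9];  Q = [1, 3] / [2]
  Insert 4 (step 4): P = [3, 4] / [8] / [9];  Q = [1, 3] / [2] / [4]
  Insert 6 (step 5): P = [3, 4, 6] / [8] / [9];  Q = [1, 3, 5] / [2] / [4]
  Insert 5 (step 6): P = [3, 4, 5] / [6] / [8] / [9];  Q = [1, 3, 5] / [2] / [4] / [6]
  Insert 2 (step 7): P = [2, 4, 5] / [3] / [6] / [8] / [9];  Q = [1, 3, 5] / [2] / [4] / [6] / [7]
  Insert 1 (step 8): P = [1, 4, 5] / [2] / [3] / [6] / [8] / [9];  Q = [1, 3, 5] / [2] / [4] / [6] / [7] / [8]
  Insert 7 (step 9): P = [1, 4, 5, 7] / [2] / [3] / [6] / [8] / [9];  Q = [1, 3, 5, 9] / [2] / [4] / [6] / [7] / [8]
Final shape: (4, 1, 1, 1, 1, 1).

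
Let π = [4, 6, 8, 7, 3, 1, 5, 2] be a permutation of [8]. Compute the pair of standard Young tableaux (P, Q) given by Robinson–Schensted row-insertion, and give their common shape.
P = [1, 2, 7] / [3, 5] / [4, 6] / [8];  Q = [1, 2, 3] / [4, 7] / [5, 8] / [6];  common shape = (3, 2, 2, 1)

Row-insert the values π_1, π_2, … into P one at a time, bumping the leftmost entry strictly greater than the inserted value down to the next row. The recording tableau Q records, in position (i, j), the step at which that cell was added to P.
  Insert 4 (step 1): P = [4];  Q = [1]
  Insert 6 (step 2): P = [4, 6];  Q = [1, 2]
  Insert 8 (step 3): P = [4, 6, 8];  Q = [1, 2, 3]
  Insert 7 (step 4): P = [4, 6, 7] / [8];  Q = [1, 2, 3] / [4]
  Insert 3 (step 5): P = [3, 6, 7] / [4] / [8];  Q = [1, 2, 3] / [4] / [5]
  Insert 1 (step 6): P = [1, 6, 7] / [3] / [4] / [8];  Q = [1, 2, 3] / [4] / [5] / [6]
  Insert 5 (step 7): P = [1, 5, 7] / [3, 6] / [4] / [8];  Q = [1, 2, 3] / [4, 7] / [5] / [6]
  Insert 2 (step 8): P = [1, 2, 7] / [3, 5] / [4, 6] / [8];  Q = [1, 2, 3] / [4, 7] / [5, 8] / [6]
Final shape: (3, 2, 2, 1).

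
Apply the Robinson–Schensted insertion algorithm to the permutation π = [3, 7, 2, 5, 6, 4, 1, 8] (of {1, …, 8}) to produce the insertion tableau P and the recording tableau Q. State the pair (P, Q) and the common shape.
P = [1, 4, 6, 8] / [2, 5] / [3] / [7];  Q = [1, 2, 5, 8] / [3, 4] / [6] / [7];  common shape = (4, 2, 1, 1)

Row-insert the values π_1, π_2, … into P one at a time, bumping the leftmost entry strictly greater than the inserted value down to the next row. The recording tableau Q records, in position (i, j), the step at which that cell was added to P.
  Insert 3 (step 1): P = [3];  Q = [1]
  Insert 7 (step 2): P = [3, 7];  Q = [1, 2]
  Insert 2 (step 3): P = [2, 7] / [3];  Q = [1, 2] / [3]
  Insert 5 (step 4): P = [2, 5] / [3, 7];  Q = [1, 2] / [3, 4]
  Insert 6 (step 5): P = [2, 5, 6] / [3, 7];  Q = [1, 2, 5] / [3, 4]
  Insert 4 (step 6): P = [2, 4, 6] / [3, 5] / [7];  Q = [1, 2, 5] / [3, 4] / [6]
  Insert 1 (step 7): P = [1, 4, 6] / [2, 5] / [3] / [7];  Q = [1, 2, 5] / [3, 4] / [6] / [7]
  Insert 8 (step 8): P = [1, 4, 6, 8] / [2, 5] / [3] / [7];  Q = [1, 2, 5, 8] / [3, 4] / [6] / [7]
Final shape: (4, 2, 1, 1).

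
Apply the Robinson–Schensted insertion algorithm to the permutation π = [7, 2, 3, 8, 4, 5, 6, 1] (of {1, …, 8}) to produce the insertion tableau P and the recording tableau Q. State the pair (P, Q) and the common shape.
P = [1, 3, 4, 5, 6] / [2, 8] / [7];  Q = [1, 3, 4, 6, 7] / [2, 5] / [8];  common shape = (5, 2, 1)

Row-insert the values π_1, π_2, … into P one at a time, bumping the leftmost entry strictly greater than the inserted value down to the next row. The recording tableau Q records, in position (i, j), the step at which that cell was added to P.
  Insert 7 (step 1): P = [7];  Q = [1]
  Insert 2 (step 2): P = [2] / [7];  Q = [1] / [2]
  Insert 3 (step 3): P = [2, 3] / [7];  Q = [1, 3] / [2]
  Insert 8 (step 4): P = [2, 3, 8] / [7];  Q = [1, 3, 4] / [2]
  Insert 4 (step 5): P = [2, 3, 4] / [7, 8];  Q = [1, 3, 4] / [2, 5]
  Insert 5 (step 6): P = [2, 3, 4, 5] / [7, 8];  Q = [1, 3, 4, 6] / [2, 5]
  Insert 6 (step 7): P = [2, 3, 4, 5, 6] / [7, 8];  Q = [1, 3, 4, 6, 7] / [2, 5]
  Insert 1 (step 8): P = [1, 3, 4, 5, 6] / [2, 8] / [7];  Q = [1, 3, 4, 6, 7] / [2, 5] / [8]
Final shape: (5, 2, 1).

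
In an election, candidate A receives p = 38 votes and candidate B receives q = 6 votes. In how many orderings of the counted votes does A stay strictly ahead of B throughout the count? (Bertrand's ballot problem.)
Strict-lead orderings = 5133856

Total orderings of the 44 votes with 38 for A: C(44, 38) = 7059052. By the Bertrand ballot formula (Cycle Lemma / reflection principle), the number of orderings in which A is strictly ahead of B throughout is (p − q)/(p + q) · C(p + q, p) = (38 − 6)/(38 + 6) · 7059052 = 5133856.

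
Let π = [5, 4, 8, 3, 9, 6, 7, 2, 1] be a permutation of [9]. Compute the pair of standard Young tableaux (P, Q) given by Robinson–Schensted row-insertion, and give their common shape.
P = [1, 6, 7] / [2, 8, 9] / [3] / [4] / [5];  Q = [1, 3, 5] / [2, 6, 7] / [4] / [8] / [9];  common shape = (3, 3, 1, 1, 1)

Row-insert the values π_1, π_2, … into P one at a time, bumping the leftmost entry strictly greater than the inserted value down to the next row. The recording tableau Q records, in position (i, j), the step at which that cell was added to P.
  Insert 5 (step 1): P = [5];  Q = [1]
  Insert 4 (step 2): P = [4] / [5];  Q = [1] / [2]
  Insert 8 (step 3): P = [4, 8] / [5];  Q = [1, 3] / [2]
  Insert 3 (step 4): P = [3, 8] / [4] / [5];  Q = [1, 3] / [2] / [4]
  Insert 9 (step 5): P = [3, 8, 9] / [4] / [5];  Q = [1, 3, 5] / [2] / [4]
  Insert 6 (step 6): P = [3, 6, 9] / [4, 8] / [5];  Q = [1, 3, 5] / [2, 6] / [4]
  Insert 7 (step 7): P = [3, 6, 7] / [4, 8, 9] / [5];  Q = [1, 3, 5] / [2, 6, 7] / [4]
  Insert 2 (step 8): P = [2, 6, 7] / [3, 8, 9] / [4] / [5];  Q = [1, 3, 5] / [2, 6, 7] / [4] / [8]
  Insert 1 (step 9): P = [1, 6, 7] / [2, 8, 9] / [3] / [4] / [5];  Q = [1, 3, 5] / [2, 6, 7] / [4] / [8] / [9]
Final shape: (3, 3, 1, 1, 1).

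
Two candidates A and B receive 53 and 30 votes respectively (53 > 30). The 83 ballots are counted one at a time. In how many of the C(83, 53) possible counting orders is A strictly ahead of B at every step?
Strict-lead orderings = 9642065847757738650288

Total orderings of the 83 votes with 53 for A: C(83, 53) = 34795281102777926433648. By the Bertrand ballot formula (Cycle Lemma / reflection principle), the number of orderings in which A is strictly ahead of B throughout is (p − q)/(p + q) · C(p + q, p) = (53 − 30)/(53 + 30) · 34795281102777926433648 = 9642065847757738650288.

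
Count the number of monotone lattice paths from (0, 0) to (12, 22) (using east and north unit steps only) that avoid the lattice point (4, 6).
Number of paths = 393905130

Total paths from (0, 0) to (12, 22): C(34, 12) = 548354040. Paths through (4, 6): (paths (0, 0) → (4, 6)) × (paths (4, 6) → (12, 22)) = C(10, 4) · C(24, 8) = 210 · 735471 = 154448910. Avoidance count = 548354040 − 154448910 = 393905130.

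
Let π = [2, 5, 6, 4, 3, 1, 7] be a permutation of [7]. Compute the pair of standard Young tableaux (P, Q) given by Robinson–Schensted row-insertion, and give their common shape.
P = [1, 3, 6, 7] / [2] / [4] / [5];  Q = [1, 2, 3, 7] / [4] / [5] / [6];  common shape = (4, 1, 1, 1)

Row-insert the values π_1, π_2, … into P one at a time, bumping the leftmost entry strictly greater than the inserted value down to the next row. The recording tableau Q records, in position (i, j), the step at which that cell was added to P.
  Insert 2 (step 1): P = [2];  Q = [1]
  Insert 5 (step 2): P = [2, 5];  Q = [1, 2]
  Insert 6 (step 3): P = [2, 5, 6];  Q = [1, 2, 3]
  Insert 4 (step 4): P = [2, 4, 6] / [5];  Q = [1, 2, 3] / [4]
  Insert 3 (step 5): P = [2, 3, 6] / [4] / [5];  Q = [1, 2, 3] / [4] / [5]
  Insert 1 (step 6): P = [1, 3, 6] / [2] / [4] / [5];  Q = [1, 2, 3] / [4] / [5] / [6]
  Insert 7 (step 7): P = [1, 3, 6, 7] / [2] / [4] / [5];  Q = [1, 2, 3, 7] / [4] / [5] / [6]
Final shape: (4, 1, 1, 1).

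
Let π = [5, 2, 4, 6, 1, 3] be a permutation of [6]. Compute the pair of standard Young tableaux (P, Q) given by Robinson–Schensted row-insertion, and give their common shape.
P = [1, 3, 6] / [2, 4] / [5];  Q = [1, 3, 4] / [2, 6] / [5];  common shape = (3, 2, 1)

Row-insert the values π_1, π_2, … into P one at a time, bumping the leftmost entry strictly greater than the inserted value down to the next row. The recording tableau Q records, in position (i, j), the step at which that cell was added to P.
  Insert 5 (step 1): P = [5];  Q = [1]
  Insert 2 (step 2): P = [2] / [5];  Q = [1] / [2]
  Insert 4 (step 3): P = [2, 4] / [5];  Q = [1, 3] / [2]
  Insert 6 (step 4): P = [2, 4, 6] / [5];  Q = [1, 3, 4] / [2]
  Insert 1 (step 5): P = [1, 4, 6] / [2] / [5];  Q = [1, 3, 4] / [2] / [5]
  Insert 3 (step 6): P = [1, 3, 6] / [2, 4] / [5];  Q = [1, 3, 4] / [2, 6] / [5]
Final shape: (3, 2, 1).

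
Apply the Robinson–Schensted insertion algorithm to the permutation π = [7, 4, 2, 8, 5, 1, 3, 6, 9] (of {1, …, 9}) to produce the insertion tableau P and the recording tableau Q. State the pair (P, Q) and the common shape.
P = [1, 3, 6, 9] / [2, 5] / [4, 8] / [7];  Q = [1, 4, 8, 9] / [2, 5] / [3, 7] / [6];  common shape = (4, 2, 2, 1)

Row-insert the values π_1, π_2, … into P one at a time, bumping the leftmost entry strictly greater than the inserted value down to the next row. The recording tableau Q records, in position (i, j), the step at which that cell was added to P.
  Insert 7 (step 1): P = [7];  Q = [1]
  Insert 4 (step 2): P = [4] / [7];  Q = [1] / [2]
  Insert 2 (step 3): P = [2] / [4] / [7];  Q = [1] / [2] / [3]
  Insert 8 (step 4): P = [2, 8] / [4] / [7];  Q = [1, 4] / [2] / [3]
  Insert 5 (step 5): P = [2, 5] / [4, 8] / [7];  Q = [1, 4] / [2, 5] / [3]
  Insert 1 (step 6): P = [1, 5] / [2, 8] / [4] / [7];  Q = [1, 4] / [2, 5] / [3] / [6]
  Insert 3 (step 7): P = [1, 3] / [2, 5] / [4, 8] / [7];  Q = [1, 4] / [2, 5] / [3, 7] / [6]
  Insert 6 (step 8): P = [1, 3, 6] / [2, 5] / [4, 8] / [7];  Q = [1, 4, 8] / [2, 5] / [3, 7] / [6]
  Insert 9 (step 9): P = [1, 3, 6, 9] / [2, 5] / [4, 8] / [7];  Q = [1, 4, 8, 9] / [2, 5] / [3, 7] / [6]
Final shape: (4, 2, 2, 1).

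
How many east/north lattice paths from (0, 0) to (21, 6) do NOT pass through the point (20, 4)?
Number of paths = 264132

Total paths from (0, 0) to (21, 6): C(27, 21) = 296010. Paths through (20, 4): (paths (0, 0) → (20, 4)) × (paths (20, 4) → (21, 6)) = C(24, 20) · C(3, 1) = 10626 · 3 = 31878. Avoidance count = 296010 − 31878 = 264132.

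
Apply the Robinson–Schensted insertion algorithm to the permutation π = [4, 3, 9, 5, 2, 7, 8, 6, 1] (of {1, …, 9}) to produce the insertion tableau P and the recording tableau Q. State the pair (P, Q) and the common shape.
P = [1, 5, 6, 8] / [2, 7] / [3, 9] / [4];  Q = [1, 3, 6, 7] / [2, 4] / [5, 8] / [9];  common shape = (4, 2, 2, 1)

Row-insert the values π_1, π_2, … into P one at a time, bumping the leftmost entry strictly greater than the inserted value down to the next row. The recording tableau Q records, in position (i, j), the step at which that cell was added to P.
  Insert 4 (step 1): P = [4];  Q = [1]
  Insert 3 (step 2): P = [3] / [4];  Q = [1] / [2]
  Insert 9 (step 3): P = [3, 9] / [4];  Q = [1, 3] / [2]
  Insert 5 (step 4): P = [3, 5] / [4, 9];  Q = [1, 3] / [2, 4]
  Insert 2 (step 5): P = [2, 5] / [3, 9] / [4];  Q = [1, 3] / [2, 4] / [5]
  Insert 7 (step 6): P = [2, 5, 7] / [3, 9] / [4];  Q = [1, 3, 6] / [2, 4] / [5]
  Insert 8 (step 7): P = [2, 5, 7, 8] / [3, 9] / [4];  Q = [1, 3, 6, 7] / [2, 4] / [5]
  Insert 6 (step 8): P = [2, 5, 6, 8] / [3, 7] / [4, 9];  Q = [1, 3, 6, 7] / [2, 4] / [5, 8]
  Insert 1 (step 9): P = [1, 5, 6, 8] / [2, 7] / [3, 9] / [4];  Q = [1, 3, 6, 7] / [2, 4] / [5, 8] / [9]
Final shape: (4, 2, 2, 1).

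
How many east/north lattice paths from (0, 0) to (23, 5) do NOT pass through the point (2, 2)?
Number of paths = 86136

Total paths from (0, 0) to (23, 5): C(28, 23) = 98280. Paths through (2, 2): (paths (0, 0) → (2, 2)) × (paths (2, 2) → (23, 5)) = C(4, 2) · C(24, 21) = 6 · 2024 = 12144. Avoidance count = 98280 − 12144 = 86136.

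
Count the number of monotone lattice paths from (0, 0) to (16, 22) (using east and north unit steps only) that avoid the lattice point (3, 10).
Number of paths = 20752688630

Total paths from (0, 0) to (16, 22): C(38, 16) = 22239974430. Paths through (3, 10): (paths (0, 0) → (3, 10)) × (paths (3, 10) → (16, 22)) = C(13, 3) · C(25, 13) = 286 · 5200300 = 1487285800. Avoidance count = 22239974430 − 1487285800 = 20752688630.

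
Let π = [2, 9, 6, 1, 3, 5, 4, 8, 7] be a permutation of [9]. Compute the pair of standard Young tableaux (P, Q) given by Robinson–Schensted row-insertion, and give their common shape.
P = [1, 3, 4, 7] / [2, 5, 8] / [6] / [9];  Q = [1, 2, 6, 8] / [3, 5, 9] / [4] / [7];  common shape = (4, 3, 1, 1)

Row-insert the values π_1, π_2, … into P one at a time, bumping the leftmost entry strictly greater than the inserted value down to the next row. The recording tableau Q records, in position (i, j), the step at which that cell was added to P.
  Insert 2 (step 1): P = [2];  Q = [1]
  Insert 9 (step 2): P = [2, 9];  Q = [1, 2]
  Insert 6 (step 3): P = [2, 6] / [9];  Q = [1, 2] / [3]
  Insert 1 (step 4): P = [1, 6] / [2] / [9];  Q = [1, 2] / [3] / [4]
  Insert 3 (step 5): P = [1, 3] / [2, 6] / [9];  Q = [1, 2] / [3, 5] / [4]
  Insert 5 (step 6): P = [1, 3, 5] / [2, 6] / [9];  Q = [1, 2, 6] / [3, 5] / [4]
  Insert 4 (step 7): P = [1, 3, 4] / [2, 5] / [6] / [9];  Q = [1, 2, 6] / [3, 5] / [4] / [7]
  Insert 8 (step 8): P = [1, 3, 4, 8] / [2, 5] / [6] / [9];  Q = [1, 2, 6, 8] / [3, 5] / [4] / [7]
  Insert 7 (step 9): P = [1, 3, 4, 7] / [2, 5, 8] / [6] / [9];  Q = [1, 2, 6, 8] / [3, 5, 9] / [4] / [7]
Final shape: (4, 3, 1, 1).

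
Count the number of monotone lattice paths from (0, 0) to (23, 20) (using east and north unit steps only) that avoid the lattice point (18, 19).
Number of paths = 854531126820

Total paths from (0, 0) to (23, 20): C(43, 23) = 960566918220. Paths through (18, 19): (paths (0, 0) → (18, 19)) × (paths (18, 19) → (23, 20)) = C(37, 18) · C(6, 5) = 17672631900 · 6 = 106035791400. Avoidance count = 960566918220 − 106035791400 = 854531126820.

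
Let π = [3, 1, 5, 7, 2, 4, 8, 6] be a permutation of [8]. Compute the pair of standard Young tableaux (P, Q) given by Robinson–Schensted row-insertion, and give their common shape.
P = [1, 2, 4, 6] / [3, 5, 7, 8];  Q = [1, 3, 4, 7] / [2, 5, 6, 8];  common shape = (4, 4)

Row-insert the values π_1, π_2, … into P one at a time, bumping the leftmost entry strictly greater than the inserted value down to the next row. The recording tableau Q records, in position (i, j), the step at which that cell was added to P.
  Insert 3 (step 1): P = [3];  Q = [1]
  Insert 1 (step 2): P = [1] / [3];  Q = [1] / [2]
  Insert 5 (step 3): P = [1, 5] / [3];  Q = [1, 3] / [2]
  Insert 7 (step 4): P = [1, 5, 7] / [3];  Q = [1, 3, 4] / [2]
  Insert 2 (step 5): P = [1, 2, 7] / [3, 5];  Q = [1, 3, 4] / [2, 5]
  Insert 4 (step 6): P = [1, 2, 4] / [3, 5, 7];  Q = [1, 3, 4] / [2, 5, 6]
  Insert 8 (step 7): P = [1, 2, 4, 8] / [3, 5, 7];  Q = [1, 3, 4, 7] / [2, 5, 6]
  Insert 6 (step 8): P = [1, 2, 4, 6] / [3, 5, 7, 8];  Q = [1, 3, 4, 7] / [2, 5, 6, 8]
Final shape: (4, 4).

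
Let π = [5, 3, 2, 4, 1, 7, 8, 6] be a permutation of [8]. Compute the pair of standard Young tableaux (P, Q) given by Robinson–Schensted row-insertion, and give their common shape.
P = [1, 4, 6, 8] / [2, 7] / [3] / [5];  Q = [1, 4, 6, 7] / [2, 8] / [3] / [5];  common shape = (4, 2, 1, 1)

Row-insert the values π_1, π_2, … into P one at a time, bumping the leftmost entry strictly greater than the inserted value down to the next row. The recording tableau Q records, in position (i, j), the step at which that cell was added to P.
  Insert 5 (step 1): P = [5];  Q = [1]
  Insert 3 (step 2): P = [3] / [5];  Q = [1] / [2]
  Insert 2 (step 3): P = [2] / [3] / [5];  Q = [1] / [2] / [3]
  Insert 4 (step 4): P = [2, 4] / [3] / [5];  Q = [1, 4] / [2] / [3]
  Insert 1 (step 5): P = [1, 4] / [2] / [3] / [5];  Q = [1, 4] / [2] / [3] / [5]
  Insert 7 (step 6): P = [1, 4, 7] / [2] / [3] / [5];  Q = [1, 4, 6] / [2] / [3] / [5]
  Insert 8 (step 7): P = [1, 4, 7, 8] / [2] / [3] / [5];  Q = [1, 4, 6, 7] / [2] / [3] / [5]
  Insert 6 (step 8): P = [1, 4, 6, 8] / [2, 7] / [3] / [5];  Q = [1, 4, 6, 7] / [2, 8] / [3] / [5]
Final shape: (4, 2, 1, 1).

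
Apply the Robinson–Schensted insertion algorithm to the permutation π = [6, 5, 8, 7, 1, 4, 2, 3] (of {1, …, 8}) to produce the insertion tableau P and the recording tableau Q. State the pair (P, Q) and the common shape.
P = [1, 2, 3] / [4, 7] / [5, 8] / [6];  Q = [1, 3, 8] / [2, 4] / [5, 6] / [7];  common shape = (3, 2, 2, 1)

Row-insert the values π_1, π_2, … into P one at a time, bumping the leftmost entry strictly greater than the inserted value down to the next row. The recording tableau Q records, in position (i, j), the step at which that cell was added to P.
  Insert 6 (step 1): P = [6];  Q = [1]
  Insert 5 (step 2): P = [5] / [6];  Q = [1] / [2]
  Insert 8 (step 3): P = [5, 8] / [6];  Q = [1, 3] / [2]
  Insert 7 (step 4): P = [5, 7] / [6, 8];  Q = [1, 3] / [2, 4]
  Insert 1 (step 5): P = [1, 7] / [5, 8] / [6];  Q = [1, 3] / [2, 4] / [5]
  Insert 4 (step 6): P = [1, 4] / [5, 7] / [6, 8];  Q = [1, 3] / [2, 4] / [5, 6]
  Insert 2 (step 7): P = [1, 2] / [4, 7] / [5, 8] / [6];  Q = [1, 3] / [2, 4] / [5, 6] / [7]
  Insert 3 (step 8): P = [1, 2, 3] / [4, 7] / [5, 8] / [6];  Q = [1, 3, 8] / [2, 4] / [5, 6] / [7]
Final shape: (3, 2, 2, 1).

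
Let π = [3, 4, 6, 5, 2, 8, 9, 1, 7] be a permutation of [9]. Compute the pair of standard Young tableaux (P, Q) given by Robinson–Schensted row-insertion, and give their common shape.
P = [1, 4, 5, 7, 9] / [2, 8] / [3] / [6];  Q = [1, 2, 3, 6, 7] / [4, 9] / [5] / [8];  common shape = (5, 2, 1, 1)

Row-insert the values π_1, π_2, … into P one at a time, bumping the leftmost entry strictly greater than the inserted value down to the next row. The recording tableau Q records, in position (i, j), the step at which that cell was added to P.
  Insert 3 (step 1): P = [3];  Q = [1]
  Insert 4 (step 2): P = [3, 4];  Q = [1, 2]
  Insert 6 (step 3): P = [3, 4, 6];  Q = [1, 2, 3]
  Insert 5 (step 4): P = [3, 4, 5] / [6];  Q = [1, 2, 3] / [4]
  Insert 2 (step 5): P = [2, 4, 5] / [3] / [6];  Q = [1, 2, 3] / [4] / [5]
  Insert 8 (step 6): P = [2, 4, 5, 8] / [3] / [6];  Q = [1, 2, 3, 6] / [4] / [5]
  Insert 9 (step 7): P = [2, 4, 5, 8, 9] / [3] / [6];  Q = [1, 2, 3, 6, 7] / [4] / [5]
  Insert 1 (step 8): P = [1, 4, 5, 8, 9] / [2] / [3] / [6];  Q = [1, 2, 3, 6, 7] / [4] / [5] / [8]
  Insert 7 (step 9): P = [1, 4, 5, 7, 9] / [2, 8] / [3] / [6];  Q = [1, 2, 3, 6, 7] / [4, 9] / [5] / [8]
Final shape: (5, 2, 1, 1).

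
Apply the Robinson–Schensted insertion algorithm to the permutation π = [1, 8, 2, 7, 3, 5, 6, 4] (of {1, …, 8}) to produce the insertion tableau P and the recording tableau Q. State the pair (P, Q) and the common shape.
P = [1, 2, 3, 4, 6] / [5] / [7] / [8];  Q = [1, 2, 4, 6, 7] / [3] / [5] / [8];  common shape = (5, 1, 1, 1)

Row-insert the values π_1, π_2, … into P one at a time, bumping the leftmost entry strictly greater than the inserted value down to the next row. The recording tableau Q records, in position (i, j), the step at which that cell was added to P.
  Insert 1 (step 1): P = [1];  Q = [1]
  Insert 8 (step 2): P = [1, 8];  Q = [1, 2]
  Insert 2 (step 3): P = [1, 2] / [8];  Q = [1, 2] / [3]
  Insert 7 (step 4): P = [1, 2, 7] / [8];  Q = [1, 2, 4] / [3]
  Insert 3 (step 5): P = [1, 2, 3] / [7] / [8];  Q = [1, 2, 4] / [3] / [5]
  Insert 5 (step 6): P = [1, 2, 3, 5] / [7] / [8];  Q = [1, 2, 4, 6] / [3] / [5]
  Insert 6 (step 7): P = [1, 2, 3, 5, 6] / [7] / [8];  Q = [1, 2, 4, 6, 7] / [3] / [5]
  Insert 4 (step 8): P = [1, 2, 3, 4, 6] / [5] / [7] / [8];  Q = [1, 2, 4, 6, 7] / [3] / [5] / [8]
Final shape: (5, 1, 1, 1).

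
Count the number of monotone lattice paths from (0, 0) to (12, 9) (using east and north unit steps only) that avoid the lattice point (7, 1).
Number of paths = 283634

Total paths from (0, 0) to (12, 9): C(21, 12) = 293930. Paths through (7, 1): (paths (0, 0) → (7, 1)) × (paths (7, 1) → (12, 9)) = C(8, 7) · C(13, 5) = 8 · 1287 = 10296. Avoidance count = 293930 − 10296 = 283634.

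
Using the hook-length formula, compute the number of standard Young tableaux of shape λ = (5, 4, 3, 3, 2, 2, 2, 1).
# SYT of shape (5, 4, 3, 3, 2, 2, 2, 1) = 1344377034

Hook-length formula: f^λ = n! / Π hook(c), product over all cells c of the Young diagram. For λ = (5, 4, 3, 3, 2, 2, 2, 1), n = 22 boxes. Hook lengths by row (left-to-right, top-to-bottom): [12, 10, 6, 3, 1]; [10, 8, 4, 1]; [8, 6, 2]; [7, 5, 1]; [5, 3]; [4, 2]; [3, 1]; [1]. Product of hooks = 836075520000. So f^λ = 22! / 836075520000 = 1124000727777607680000 / 836075520000 = 1344377034.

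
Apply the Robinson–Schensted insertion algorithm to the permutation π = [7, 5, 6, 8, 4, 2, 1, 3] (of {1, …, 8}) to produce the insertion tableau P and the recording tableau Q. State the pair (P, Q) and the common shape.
P = [1, 3, 8] / [2, 6] / [4] / [5] / [7];  Q = [1, 3, 4] / [2, 8] / [5] / [6] / [7];  common shape = (3, 2, 1, 1, 1)

Row-insert the values π_1, π_2, … into P one at a time, bumping the leftmost entry strictly greater than the inserted value down to the next row. The recording tableau Q records, in position (i, j), the step at which that cell was added to P.
  Insert 7 (step 1): P = [7];  Q = [1]
  Insert 5 (step 2): P = [5] / [7];  Q = [1] / [2]
  Insert 6 (step 3): P = [5, 6] / [7];  Q = [1, 3] / [2]
  Insert 8 (step 4): P = [5, 6, 8] / [7];  Q = [1, 3, 4] / [2]
  Insert 4 (step 5): P = [4, 6, 8] / [5] / [7];  Q = [1, 3, 4] / [2] / [5]
  Insert 2 (step 6): P = [2, 6, 8] / [4] / [5] / [7];  Q = [1, 3, 4] / [2] / [5] / [6]
  Insert 1 (step 7): P = [1, 6, 8] / [2] / [4] / [5] / [7];  Q = [1, 3, 4] / [2] / [5] / [6] / [7]
  Insert 3 (step 8): P = [1, 3, 8] / [2, 6] / [4] / [5] / [7];  Q = [1, 3, 4] / [2, 8] / [5] / [6] / [7]
Final shape: (3, 2, 1, 1, 1).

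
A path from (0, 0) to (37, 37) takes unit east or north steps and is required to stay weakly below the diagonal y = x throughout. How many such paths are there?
Number of paths = 45950804324621742364

By the reflection principle (André's argument), the number of monotone paths to (37, 37) with n ≤ m that never go above y = x is C(74, 37) − C(74, 38) = 1746130564335626209832 − 1700179760011004467468 = 45950804324621742364.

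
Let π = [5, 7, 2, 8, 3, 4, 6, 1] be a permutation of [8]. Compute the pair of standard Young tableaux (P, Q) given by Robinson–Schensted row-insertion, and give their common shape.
P = [1, 3, 4, 6] / [2, 7, 8] / [5];  Q = [1, 2, 4, 7] / [3, 5, 6] / [8];  common shape = (4, 3, 1)

Row-insert the values π_1, π_2, … into P one at a time, bumping the leftmost entry strictly greater than the inserted value down to the next row. The recording tableau Q records, in position (i, j), the step at which that cell was added to P.
  Insert 5 (step 1): P = [5];  Q = [1]
  Insert 7 (step 2): P = [5, 7];  Q = [1, 2]
  Insert 2 (step 3): P = [2, 7] / [5];  Q = [1, 2] / [3]
  Insert 8 (step 4): P = [2, 7, 8] / [5];  Q = [1, 2, 4] / [3]
  Insert 3 (step 5): P = [2, 3, 8] / [5, 7];  Q = [1, 2, 4] / [3, 5]
  Insert 4 (step 6): P = [2, 3, 4] / [5, 7, 8];  Q = [1, 2, 4] / [3, 5, 6]
  Insert 6 (step 7): P = [2, 3, 4, 6] / [5, 7, 8];  Q = [1, 2, 4, 7] / [3, 5, 6]
  Insert 1 (step 8): P = [1, 3, 4, 6] / [2, 7, 8] / [5];  Q = [1, 2, 4, 7] / [3, 5, 6] / [8]
Final shape: (4, 3, 1).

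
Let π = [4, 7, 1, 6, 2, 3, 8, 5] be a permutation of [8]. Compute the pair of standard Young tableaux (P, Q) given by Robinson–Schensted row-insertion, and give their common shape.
P = [1, 2, 3, 5] / [4, 6, 8] / [7];  Q = [1, 2, 6, 7] / [3, 4, 8] / [5];  common shape = (4, 3, 1)

Row-insert the values π_1, π_2, … into P one at a time, bumping the leftmost entry strictly greater than the inserted value down to the next row. The recording tableau Q records, in position (i, j), the step at which that cell was added to P.
  Insert 4 (step 1): P = [4];  Q = [1]
  Insert 7 (step 2): P = [4, 7];  Q = [1, 2]
  Insert 1 (step 3): P = [1, 7] / [4];  Q = [1, 2] / [3]
  Insert 6 (step 4): P = [1, 6] / [4, 7];  Q = [1, 2] / [3, 4]
  Insert 2 (step 5): P = [1, 2] / [4, 6] / [7];  Q = [1, 2] / [3, 4] / [5]
  Insert 3 (step 6): P = [1, 2, 3] / [4, 6] / [7];  Q = [1, 2, 6] / [3, 4] / [5]
  Insert 8 (step 7): P = [1, 2, 3, 8] / [4, 6] / [7];  Q = [1, 2, 6, 7] / [3, 4] / [5]
  Insert 5 (step 8): P = [1, 2, 3, 5] / [4, 6, 8] / [7];  Q = [1, 2, 6, 7] / [3, 4, 8] / [5]
Final shape: (4, 3, 1).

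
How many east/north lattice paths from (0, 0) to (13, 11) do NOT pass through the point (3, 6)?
Number of paths = 2243892

Total paths from (0, 0) to (13, 11): C(24, 13) = 2496144. Paths through (3, 6): (paths (0, 0) → (3, 6)) × (paths (3, 6) → (13, 11)) = C(9, 3) · C(15, 10) = 84 · 3003 = 252252. Avoidance count = 2496144 − 252252 = 2243892.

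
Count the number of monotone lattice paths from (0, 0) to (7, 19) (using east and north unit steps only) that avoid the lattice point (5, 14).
Number of paths = 413612

Total paths from (0, 0) to (7, 19): C(26, 7) = 657800. Paths through (5, 14): (paths (0, 0) → (5, 14)) × (paths (5, 14) → (7, 19)) = C(19, 5) · C(7, 2) = 11628 · 21 = 244188. Avoidance count = 657800 − 244188 = 413612.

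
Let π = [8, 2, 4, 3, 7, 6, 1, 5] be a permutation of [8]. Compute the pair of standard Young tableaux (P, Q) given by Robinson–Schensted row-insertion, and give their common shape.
P = [1, 3, 5] / [2, 6] / [4, 7] / [8];  Q = [1, 3, 5] / [2, 6] / [4, 8] / [7];  common shape = (3, 2, 2, 1)

Row-insert the values π_1, π_2, … into P one at a time, bumping the leftmost entry strictly greater than the inserted value down to the next row. The recording tableau Q records, in position (i, j), the step at which that cell was added to P.
  Insert 8 (step 1): P = [8];  Q = [1]
  Insert 2 (step 2): P = [2] / [8];  Q = [1] / [2]
  Insert 4 (step 3): P = [2, 4] / [8];  Q = [1, 3] / [2]
  Insert 3 (step 4): P = [2, 3] / [4] / [8];  Q = [1, 3] / [2] / [4]
  Insert 7 (step 5): P = [2, 3, 7] / [4] / [8];  Q = [1, 3, 5] / [2] / [4]
  Insert 6 (step 6): P = [2, 3, 6] / [4, 7] / [8];  Q = [1, 3, 5] / [2, 6] / [4]
  Insert 1 (step 7): P = [1, 3, 6] / [2, 7] / [4] / [8];  Q = [1, 3, 5] / [2, 6] / [4] / [7]
  Insert 5 (step 8): P = [1, 3, 5] / [2, 6] / [4, 7] / [8];  Q = [1, 3, 5] / [2, 6] / [4, 8] / [7]
Final shape: (3, 2, 2, 1).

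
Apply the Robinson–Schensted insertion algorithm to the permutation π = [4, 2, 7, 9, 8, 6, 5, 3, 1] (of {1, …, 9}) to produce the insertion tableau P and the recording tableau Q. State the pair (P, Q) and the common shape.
P = [1, 3, 8] / [2, 5] / [4] / [6] / [7] / [9];  Q = [1, 3, 4] / [2, 5] / [6] / [7] / [8] / [9];  common shape = (3, 2, 1, 1, 1, 1)

Row-insert the values π_1, π_2, … into P one at a time, bumping the leftmost entry strictly greater than the inserted value down to the next row. The recording tableau Q records, in position (i, j), the step at which that cell was added to P.
  Insert 4 (step 1): P = [4];  Q = [1]
  Insert 2 (step 2): P = [2] / [4];  Q = [1] / [2]
  Insert 7 (step 3): P = [2, 7] / [4];  Q = [1, 3] / [2]
  Insert 9 (step 4): P = [2, 7, 9] / [4];  Q = [1, 3, 4] / [2]
  Insert 8 (step 5): P = [2, 7, 8] / [4, 9];  Q = [1, 3, 4] / [2, 5]
  Insert 6 (step 6): P = [2, 6, 8] / [4, 7] / [9];  Q = [1, 3, 4] / [2, 5] / [6]
  Insert 5 (step 7): P = [2, 5, 8] / [4, 6] / [7] / [9];  Q = [1, 3, 4] / [2, 5] / [6] / [7]
  Insert 3 (step 8): P = [2, 3, 8] / [4, 5] / [6] / [7] / [9];  Q = [1, 3, 4] / [2, 5] / [6] / [7] / [8]
  Insert 1 (step 9): P = [1, 3, 8] / [2, 5] / [4] / [6] / [7] / [9];  Q = [1, 3, 4] / [2, 5] / [6] / [7] / [8] / [9]
Final shape: (3, 2, 1, 1, 1, 1).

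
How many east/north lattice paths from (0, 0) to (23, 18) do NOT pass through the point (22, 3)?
Number of paths = 202112603800

Total paths from (0, 0) to (23, 18): C(41, 23) = 202112640600. Paths through (22, 3): (paths (0, 0) → (22, 3)) × (paths (22, 3) → (23, 18)) = C(25, 22) · C(16, 1) = 2300 · 16 = 36800. Avoidance count = 202112640600 − 36800 = 202112603800.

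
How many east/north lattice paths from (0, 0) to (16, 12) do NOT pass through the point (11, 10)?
Number of paths = 23014719

Total paths from (0, 0) to (16, 12): C(28, 16) = 30421755. Paths through (11, 10): (paths (0, 0) → (11, 10)) × (paths (11, 10) → (16, 12)) = C(21, 11) · C(7, 5) = 352716 · 21 = 7407036. Avoidance count = 30421755 − 7407036 = 23014719.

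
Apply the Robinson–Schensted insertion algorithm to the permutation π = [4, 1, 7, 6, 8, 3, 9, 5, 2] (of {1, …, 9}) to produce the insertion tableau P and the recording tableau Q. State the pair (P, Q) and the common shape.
P = [1, 2, 5, 9] / [3, 6, 8] / [4] / [7];  Q = [1, 3, 5, 7] / [2, 4, 8] / [6] / [9];  common shape = (4, 3, 1, 1)

Row-insert the values π_1, π_2, … into P one at a time, bumping the leftmost entry strictly greater than the inserted value down to the next row. The recording tableau Q records, in position (i, j), the step at which that cell was added to P.
  Insert 4 (step 1): P = [4];  Q = [1]
  Insert 1 (step 2): P = [1] / [4];  Q = [1] / [2]
  Insert 7 (step 3): P = [1, 7] / [4];  Q = [1, 3] / [2]
  Insert 6 (step 4): P = [1, 6] / [4, 7];  Q = [1, 3] / [2, 4]
  Insert 8 (step 5): P = [1, 6, 8] / [4, 7];  Q = [1, 3, 5] / [2, 4]
  Insert 3 (step 6): P = [1, 3, 8] / [4, 6] / [7];  Q = [1, 3, 5] / [2, 4] / [6]
  Insert 9 (step 7): P = [1, 3, 8, 9] / [4, 6] / [7];  Q = [1, 3, 5, 7] / [2, 4] / [6]
  Insert 5 (step 8): P = [1, 3, 5, 9] / [4, 6, 8] / [7];  Q = [1, 3, 5, 7] / [2, 4, 8] / [6]
  Insert 2 (step 9): P = [1, 2, 5, 9] / [3, 6, 8] / [4] / [7];  Q = [1, 3, 5, 7] / [2, 4, 8] / [6] / [9]
Final shape: (4, 3, 1, 1).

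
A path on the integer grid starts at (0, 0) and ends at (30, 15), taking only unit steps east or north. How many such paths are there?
Number of paths = 344867425584

A monotone lattice path from (0, 0) to (30, 15) consists of 30 east steps and 15 north steps in some order, so it is determined by which 30 of the 45 steps are east. The count is C(45, 30) = 344867425584.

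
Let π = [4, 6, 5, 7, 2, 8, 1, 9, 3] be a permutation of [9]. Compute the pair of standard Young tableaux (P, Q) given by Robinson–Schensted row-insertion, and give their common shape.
P = [1, 3, 7, 8, 9] / [2, 5] / [4] / [6];  Q = [1, 2, 4, 6, 8] / [3, 9] / [5] / [7];  common shape = (5, 2, 1, 1)

Row-insert the values π_1, π_2, … into P one at a time, bumping the leftmost entry strictly greater than the inserted value down to the next row. The recording tableau Q records, in position (i, j), the step at which that cell was added to P.
  Insert 4 (step 1): P = [4];  Q = [1]
  Insert 6 (step 2): P = [4, 6];  Q = [1, 2]
  Insert 5 (step 3): P = [4, 5] / [6];  Q = [1, 2] / [3]
  Insert 7 (step 4): P = [4, 5, 7] / [6];  Q = [1, 2, 4] / [3]
  Insert 2 (step 5): P = [2, 5, 7] / [4] / [6];  Q = [1, 2, 4] / [3] / [5]
  Insert 8 (step 6): P = [2, 5, 7, 8] / [4] / [6];  Q = [1, 2, 4, 6] / [3] / [5]
  Insert 1 (step 7): P = [1, 5, 7, 8] / [2] / [4] / [6];  Q = [1, 2, 4, 6] / [3] / [5] / [7]
  Insert 9 (step 8): P = [1, 5, 7, 8, 9] / [2] / [4] / [6];  Q = [1, 2, 4, 6, 8] / [3] / [5] / [7]
  Insert 3 (step 9): P = [1, 3, 7, 8, 9] / [2, 5] / [4] / [6];  Q = [1, 2, 4, 6, 8] / [3, 9] / [5] / [7]
Final shape: (5, 2, 1, 1).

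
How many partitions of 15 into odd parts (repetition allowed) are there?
p_odd(15) = 27

Partitions of 15 using only odd parts 1, 3, 5, …: 15, 13+1+1, 11+3+1, 11+1+1+1+1, 9+5+1, 9+3+3, 9+3+1+1+1, 9+1+1+1+1+1+1, 7+7+1, 7+5+3, 7+5+1+1+1, 7+3+3+1+1, 7+3+1+1+1+1+1, 7+1+1+1+1+1+1+1+1, 5+5+5, 5+5+3+1+1, 5+5+1+1+1+1+1, 5+3+3+3+1, 5+3+3+1+1+1+1, 5+3+1+1+1+1+1+1+1, 5+1+1+1+1+1+1+1+1+1+1, 3+3+3+3+3, 3+3+3+3+1+1+1, 3+3+3+1+1+1+1+1+1, 3+3+1+1+1+1+1+1+1+1+1, 3+1+1+1+1+1+1+1+1+1+1+1+1, 1+1+1+1+1+1+1+1+1+1+1+1+1+1+1. There are 27. (Euler: this equals q(15), the number of distinct-part partitions.)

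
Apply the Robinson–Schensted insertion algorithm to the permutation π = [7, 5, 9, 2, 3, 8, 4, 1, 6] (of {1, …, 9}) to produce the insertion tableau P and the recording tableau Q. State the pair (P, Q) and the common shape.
P = [1, 3, 4, 6] / [2, 8] / [5, 9] / [7];  Q = [1, 3, 6, 9] / [2, 5] / [4, 7] / [8];  common shape = (4, 2, 2, 1)

Row-insert the values π_1, π_2, … into P one at a time, bumping the leftmost entry strictly greater than the inserted value down to the next row. The recording tableau Q records, in position (i, j), the step at which that cell was added to P.
  Insert 7 (step 1): P = [7];  Q = [1]
  Insert 5 (step 2): P = [5] / [7];  Q = [1] / [2]
  Insert 9 (step 3): P = [5, 9] / [7];  Q = [1, 3] / [2]
  Insert 2 (step 4): P = [2, 9] / [5] / [7];  Q = [1, 3] / [2] / [4]
  Insert 3 (step 5): P = [2, 3] / [5, 9] / [7];  Q = [1, 3] / [2, 5] / [4]
  Insert 8 (step 6): P = [2, 3, 8] / [5, 9] / [7];  Q = [1, 3, 6] / [2, 5] / [4]
  Insert 4 (step 7): P = [2, 3, 4] / [5, 8] / [7, 9];  Q = [1, 3, 6] / [2, 5] / [4, 7]
  Insert 1 (step 8): P = [1, 3, 4] / [2, 8] / [5, 9] / [7];  Q = [1, 3, 6] / [2, 5] / [4, 7] / [8]
  Insert 6 (step 9): P = [1, 3, 4, 6] / [2, 8] / [5, 9] / [7];  Q = [1, 3, 6, 9] / [2, 5] / [4, 7] / [8]
Final shape: (4, 2, 2, 1).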